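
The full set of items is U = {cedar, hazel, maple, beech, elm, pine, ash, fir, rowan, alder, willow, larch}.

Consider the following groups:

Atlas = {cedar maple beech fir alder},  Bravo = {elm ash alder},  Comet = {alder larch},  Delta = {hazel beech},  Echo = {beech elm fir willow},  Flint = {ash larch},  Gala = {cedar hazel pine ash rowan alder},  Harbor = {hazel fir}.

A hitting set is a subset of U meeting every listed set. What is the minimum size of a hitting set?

4

H = {beech, ash, fir, alder} meets every group (each contains at least one member of H), and |H| = 4.
No choice of 3 items meets every group, so 4 is the minimum.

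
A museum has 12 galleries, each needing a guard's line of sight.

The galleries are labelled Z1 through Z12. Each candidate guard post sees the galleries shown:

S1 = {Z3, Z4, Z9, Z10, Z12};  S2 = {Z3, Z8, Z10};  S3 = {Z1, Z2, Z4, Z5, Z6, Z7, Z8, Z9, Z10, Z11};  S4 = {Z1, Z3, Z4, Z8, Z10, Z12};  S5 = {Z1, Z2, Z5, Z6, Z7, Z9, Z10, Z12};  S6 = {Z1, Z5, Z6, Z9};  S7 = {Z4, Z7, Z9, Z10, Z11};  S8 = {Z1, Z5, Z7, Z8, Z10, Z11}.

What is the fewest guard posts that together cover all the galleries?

S3 and S4 together: S3 ∪ S4 = {Z1, Z2, Z3, Z4, Z5, Z6, Z7, Z8, Z9, Z10, Z11, Z12} — every gallery is covered.
No single guard post has all 12 galleries (the largest, S3, has 10), so 2 is optimal.

2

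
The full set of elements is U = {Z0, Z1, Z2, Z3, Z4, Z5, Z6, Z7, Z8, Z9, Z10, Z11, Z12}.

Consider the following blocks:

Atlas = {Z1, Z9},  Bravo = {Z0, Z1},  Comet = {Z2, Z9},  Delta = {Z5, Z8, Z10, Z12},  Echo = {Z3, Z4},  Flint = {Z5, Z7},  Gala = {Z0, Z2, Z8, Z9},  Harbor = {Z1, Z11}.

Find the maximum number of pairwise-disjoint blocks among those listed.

4

Bravo, Comet, Echo, Flint are pairwise disjoint (Bravo={Z0,Z1}; Comet={Z2,Z9}; Echo={Z3,Z4}; Flint={Z5,Z7}).
Every remaining block overlaps one of these, and no 5 of the listed blocks are pairwise disjoint, so 4 is the maximum.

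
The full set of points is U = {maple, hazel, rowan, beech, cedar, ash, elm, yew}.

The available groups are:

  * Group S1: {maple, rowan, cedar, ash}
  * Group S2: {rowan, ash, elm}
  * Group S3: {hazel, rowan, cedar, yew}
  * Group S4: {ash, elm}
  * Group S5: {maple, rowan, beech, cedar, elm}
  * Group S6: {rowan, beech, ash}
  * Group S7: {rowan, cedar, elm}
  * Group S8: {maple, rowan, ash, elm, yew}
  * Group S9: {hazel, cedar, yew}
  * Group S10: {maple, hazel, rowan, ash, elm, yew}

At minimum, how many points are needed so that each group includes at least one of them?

H = {cedar, ash} meets every group (each contains at least one member of H), and |H| = 2.
The groups S4, S9 are pairwise disjoint, so any hitting set needs a separate point for each — at least 2. Hence 2 is optimal.

2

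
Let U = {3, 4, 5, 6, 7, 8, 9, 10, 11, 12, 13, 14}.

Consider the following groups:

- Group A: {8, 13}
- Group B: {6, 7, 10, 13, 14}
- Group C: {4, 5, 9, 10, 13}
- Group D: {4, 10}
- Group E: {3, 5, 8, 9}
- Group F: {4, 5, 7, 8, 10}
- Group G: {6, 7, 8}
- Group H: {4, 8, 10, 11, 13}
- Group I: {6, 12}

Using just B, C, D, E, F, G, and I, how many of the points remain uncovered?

Union of B, C, D, E, F, G, I = {3, 4, 5, 6, 7, 8, 9, 10, 12, 13, 14}.
Not covered: 11 — 1 point.

1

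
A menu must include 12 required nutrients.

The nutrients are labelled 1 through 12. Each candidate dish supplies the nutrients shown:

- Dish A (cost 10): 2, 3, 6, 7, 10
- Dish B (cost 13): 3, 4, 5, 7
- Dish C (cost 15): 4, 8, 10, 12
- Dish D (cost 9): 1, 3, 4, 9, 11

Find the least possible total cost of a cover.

A, B, C, D together cover every nutrient (A ∪ B ∪ C ∪ D = {1, 2, 3, 4, 5, 6, 7, 8, 9, 10, 11, 12}); total cost 10 + 13 + 15 + 9 = 47.
No covering selection has total cost below 47.

47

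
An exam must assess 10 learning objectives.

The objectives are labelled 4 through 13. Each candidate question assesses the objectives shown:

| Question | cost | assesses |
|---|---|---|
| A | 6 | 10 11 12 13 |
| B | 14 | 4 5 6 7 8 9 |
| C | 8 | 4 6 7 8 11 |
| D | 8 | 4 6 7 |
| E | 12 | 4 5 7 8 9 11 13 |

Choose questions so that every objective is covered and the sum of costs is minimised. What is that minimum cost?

20

A, B together cover every objective (A ∪ B = {4, 5, 6, 7, 8, 9, 10, 11, 12, 13}); total cost 6 + 14 = 20.
The greedy pick A, C, E costs 26; no covering selection beats 20.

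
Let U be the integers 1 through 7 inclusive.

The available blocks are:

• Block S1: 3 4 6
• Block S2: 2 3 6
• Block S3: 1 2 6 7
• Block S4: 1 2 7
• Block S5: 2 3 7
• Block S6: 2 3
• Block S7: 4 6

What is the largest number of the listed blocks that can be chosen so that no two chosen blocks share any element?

2

S4, S7 are pairwise disjoint (S4={1,2,7}; S7={4,6}).
Every remaining block overlaps one of these, and no 3 of the listed blocks are pairwise disjoint, so 2 is the maximum.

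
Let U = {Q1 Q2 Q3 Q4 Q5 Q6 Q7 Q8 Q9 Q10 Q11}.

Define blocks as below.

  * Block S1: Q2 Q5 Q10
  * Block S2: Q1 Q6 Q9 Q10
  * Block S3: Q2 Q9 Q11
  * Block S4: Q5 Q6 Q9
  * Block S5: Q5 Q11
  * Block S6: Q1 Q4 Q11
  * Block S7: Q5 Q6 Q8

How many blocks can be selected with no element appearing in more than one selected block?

2

S4, S6 are pairwise disjoint (S4={Q5,Q6,Q9}; S6={Q1,Q4,Q11}).
Every remaining block overlaps one of these, and no 3 of the listed blocks are pairwise disjoint, so 2 is the maximum.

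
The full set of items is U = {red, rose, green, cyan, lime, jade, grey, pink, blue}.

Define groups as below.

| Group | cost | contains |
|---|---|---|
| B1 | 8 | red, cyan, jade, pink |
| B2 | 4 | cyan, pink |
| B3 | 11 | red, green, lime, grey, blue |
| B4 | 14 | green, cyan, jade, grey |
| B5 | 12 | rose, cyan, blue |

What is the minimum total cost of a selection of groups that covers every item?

31

B1, B3, B5 together cover every item (B1 ∪ B3 ∪ B5 = {red, rose, green, cyan, lime, jade, grey, pink, blue}); total cost 8 + 11 + 12 = 31.
No covering selection has total cost below 31.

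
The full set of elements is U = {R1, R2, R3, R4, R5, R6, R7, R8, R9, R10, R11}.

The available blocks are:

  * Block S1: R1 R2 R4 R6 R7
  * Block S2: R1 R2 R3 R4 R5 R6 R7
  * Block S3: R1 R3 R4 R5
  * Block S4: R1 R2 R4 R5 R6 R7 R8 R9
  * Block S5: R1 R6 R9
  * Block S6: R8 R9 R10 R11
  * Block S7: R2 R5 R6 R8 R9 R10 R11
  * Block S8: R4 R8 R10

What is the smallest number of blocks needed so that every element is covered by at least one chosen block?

S2 and S7 together: S2 ∪ S7 = {R1, R2, R3, R4, R5, R6, R7, R8, R9, R10, R11} — every element is covered.
No single block has all 11 elements (the largest, S4, has 8), so 2 is optimal.

2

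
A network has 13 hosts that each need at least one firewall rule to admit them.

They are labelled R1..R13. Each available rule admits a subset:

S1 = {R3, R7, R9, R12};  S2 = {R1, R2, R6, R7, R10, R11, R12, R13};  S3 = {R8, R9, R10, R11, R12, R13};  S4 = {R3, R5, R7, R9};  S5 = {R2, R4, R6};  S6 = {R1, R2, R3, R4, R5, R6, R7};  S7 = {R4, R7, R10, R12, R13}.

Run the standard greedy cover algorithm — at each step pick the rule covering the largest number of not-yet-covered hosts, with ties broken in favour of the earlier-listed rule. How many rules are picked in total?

4

Greedy: pick S2 (covers 8 new) → pick S4 (covers 3 new) → pick S3 (covers 1 new) → pick S5 (covers 1 new). Total picks: 4.
(The true minimum cover uses only 2 rules, so greedy is not optimal here.)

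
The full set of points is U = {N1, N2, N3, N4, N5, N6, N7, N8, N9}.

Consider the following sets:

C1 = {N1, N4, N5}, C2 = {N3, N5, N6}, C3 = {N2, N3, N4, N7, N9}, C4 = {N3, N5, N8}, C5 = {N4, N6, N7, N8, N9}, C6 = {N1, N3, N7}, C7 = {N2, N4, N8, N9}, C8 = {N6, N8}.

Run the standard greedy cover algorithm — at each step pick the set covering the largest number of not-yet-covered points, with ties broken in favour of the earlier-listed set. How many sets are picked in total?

Greedy: pick C3 (covers 5 new) → pick C1 (covers 2 new) → pick C5 (covers 2 new). Total picks: 3.

3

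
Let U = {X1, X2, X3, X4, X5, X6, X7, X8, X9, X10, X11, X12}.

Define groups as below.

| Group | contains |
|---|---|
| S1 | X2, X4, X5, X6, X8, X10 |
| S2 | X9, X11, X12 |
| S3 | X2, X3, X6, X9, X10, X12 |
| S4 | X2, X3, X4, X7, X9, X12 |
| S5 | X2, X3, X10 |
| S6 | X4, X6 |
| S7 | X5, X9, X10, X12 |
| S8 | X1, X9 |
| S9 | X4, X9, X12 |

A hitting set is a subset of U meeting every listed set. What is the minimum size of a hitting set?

3

The 3 points {X3, X6, X9} hit every group.
The groups S5, S6, S8 are pairwise disjoint, so any hitting set needs a separate point for each — at least 3. Hence 3 is optimal.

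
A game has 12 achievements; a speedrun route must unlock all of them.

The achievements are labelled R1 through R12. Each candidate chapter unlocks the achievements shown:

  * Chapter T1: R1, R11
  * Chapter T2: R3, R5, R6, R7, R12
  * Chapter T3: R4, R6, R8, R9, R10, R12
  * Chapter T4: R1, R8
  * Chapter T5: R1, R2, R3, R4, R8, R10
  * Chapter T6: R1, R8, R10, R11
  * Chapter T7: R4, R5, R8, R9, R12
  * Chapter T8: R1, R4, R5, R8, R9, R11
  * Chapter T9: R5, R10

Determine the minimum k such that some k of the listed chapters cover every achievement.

3

Take {T2, T5, T8}. Their union is {R1, R2, R3, R4, R5, R6, R7, R8, R9, R10, R11, R12}, which is all 12 achievements.
Only T5 contains R2, so T5 is forced; the remaining 6 achievements need at least 2 more chapters (each remaining chapter adds at most 4) — so at least 3 chapters are needed, and 3 is optimal.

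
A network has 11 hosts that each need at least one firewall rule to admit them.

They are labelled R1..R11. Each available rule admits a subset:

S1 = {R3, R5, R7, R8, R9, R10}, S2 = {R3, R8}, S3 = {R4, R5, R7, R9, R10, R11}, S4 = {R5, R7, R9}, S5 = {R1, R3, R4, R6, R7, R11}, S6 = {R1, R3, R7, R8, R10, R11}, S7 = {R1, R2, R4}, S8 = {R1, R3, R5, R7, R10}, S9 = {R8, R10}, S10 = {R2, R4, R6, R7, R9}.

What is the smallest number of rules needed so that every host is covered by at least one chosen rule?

3

Take {S1, S5, S7}. Their union is {R1, R2, R3, R4, R5, R6, R7, R8, R9, R10, R11}, which is all 11 hosts.
No 2 of the 10 rules cover everything (all 45 combinations miss at least one host), so 3 is optimal.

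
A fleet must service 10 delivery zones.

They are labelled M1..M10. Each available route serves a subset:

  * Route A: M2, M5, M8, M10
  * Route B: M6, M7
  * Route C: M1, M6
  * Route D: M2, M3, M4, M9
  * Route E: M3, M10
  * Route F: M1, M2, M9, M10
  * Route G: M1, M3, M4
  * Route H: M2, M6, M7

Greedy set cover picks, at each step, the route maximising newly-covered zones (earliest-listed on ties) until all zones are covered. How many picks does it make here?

Greedy: pick A (covers 4 new) → pick D (covers 3 new) → pick B (covers 2 new) → pick C (covers 1 new). Total picks: 4.

4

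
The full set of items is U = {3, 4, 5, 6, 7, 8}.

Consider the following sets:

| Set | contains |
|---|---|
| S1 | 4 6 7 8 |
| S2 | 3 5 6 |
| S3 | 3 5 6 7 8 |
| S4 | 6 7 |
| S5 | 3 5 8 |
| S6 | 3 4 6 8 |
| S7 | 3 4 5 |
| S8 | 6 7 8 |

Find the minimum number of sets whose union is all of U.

2

S3 and S7 cover everything between them: the union {3, 4, 5, 6, 7, 8} is all of U.
No single set has all 6 items (the largest, S3, has 5), so 2 is optimal.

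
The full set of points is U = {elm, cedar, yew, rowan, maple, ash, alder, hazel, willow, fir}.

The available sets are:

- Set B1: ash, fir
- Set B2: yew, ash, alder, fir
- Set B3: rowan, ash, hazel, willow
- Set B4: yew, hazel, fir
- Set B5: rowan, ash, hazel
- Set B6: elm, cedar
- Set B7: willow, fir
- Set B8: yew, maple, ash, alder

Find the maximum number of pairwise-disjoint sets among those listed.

3

B5, B6, B7 are pairwise disjoint (B5={rowan,ash,hazel}; B6={elm,cedar}; B7={willow,fir}).
Every remaining set overlaps one of these, and no 4 of the listed sets are pairwise disjoint, so 3 is the maximum.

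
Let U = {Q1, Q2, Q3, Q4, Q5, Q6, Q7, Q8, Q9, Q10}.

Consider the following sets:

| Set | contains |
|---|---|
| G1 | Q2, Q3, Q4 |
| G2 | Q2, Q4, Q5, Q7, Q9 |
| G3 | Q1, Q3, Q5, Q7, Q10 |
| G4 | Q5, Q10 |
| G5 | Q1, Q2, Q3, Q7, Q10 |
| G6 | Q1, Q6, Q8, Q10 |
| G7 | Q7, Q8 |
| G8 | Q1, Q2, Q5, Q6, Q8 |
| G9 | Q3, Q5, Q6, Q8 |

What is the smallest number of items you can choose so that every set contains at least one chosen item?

3

Take H = {Q2, Q5, Q8}. Each listed set contains at least one of these, so H is a hitting set of size 3.
The sets G1, G4, G7 are pairwise disjoint, so any hitting set needs a separate item for each — at least 3. Hence 3 is optimal.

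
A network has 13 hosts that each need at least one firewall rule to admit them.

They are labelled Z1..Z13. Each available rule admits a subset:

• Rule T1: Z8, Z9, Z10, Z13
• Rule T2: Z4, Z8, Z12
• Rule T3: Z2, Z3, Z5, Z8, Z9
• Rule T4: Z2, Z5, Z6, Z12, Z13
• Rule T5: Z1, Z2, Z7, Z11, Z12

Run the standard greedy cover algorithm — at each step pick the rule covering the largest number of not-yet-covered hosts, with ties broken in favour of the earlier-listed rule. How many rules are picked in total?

Greedy: pick T3 (covers 5 new) → pick T5 (covers 4 new) → pick T1 (covers 2 new) → pick T2 (covers 1 new) → pick T4 (covers 1 new). Total picks: 5.

5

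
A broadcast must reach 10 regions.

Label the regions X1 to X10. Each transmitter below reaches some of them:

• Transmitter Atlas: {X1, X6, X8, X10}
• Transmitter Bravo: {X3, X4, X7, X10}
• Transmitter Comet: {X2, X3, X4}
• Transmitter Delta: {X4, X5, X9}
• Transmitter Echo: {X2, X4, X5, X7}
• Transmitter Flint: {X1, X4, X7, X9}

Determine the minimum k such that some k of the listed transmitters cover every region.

4

Atlas and Bravo and Comet and Delta together: Atlas ∪ Bravo ∪ Comet ∪ Delta = {X1, X2, X3, X4, X5, X6, X7, X8, X9, X10} — every region is covered.
No 3 of the 6 transmitters cover everything (all 20 combinations miss at least one region), so 4 is optimal.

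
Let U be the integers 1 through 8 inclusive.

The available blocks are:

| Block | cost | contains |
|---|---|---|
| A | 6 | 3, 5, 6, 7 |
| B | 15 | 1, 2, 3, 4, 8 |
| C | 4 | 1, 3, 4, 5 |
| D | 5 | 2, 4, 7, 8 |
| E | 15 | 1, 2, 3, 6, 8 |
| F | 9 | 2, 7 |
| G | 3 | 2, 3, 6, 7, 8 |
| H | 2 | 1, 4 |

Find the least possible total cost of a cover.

C, G together cover every element (C ∪ G = {1, 2, 3, 4, 5, 6, 7, 8}); total cost 4 + 3 = 7.
The greedy pick G, H, C costs 9; no covering selection beats 7.

7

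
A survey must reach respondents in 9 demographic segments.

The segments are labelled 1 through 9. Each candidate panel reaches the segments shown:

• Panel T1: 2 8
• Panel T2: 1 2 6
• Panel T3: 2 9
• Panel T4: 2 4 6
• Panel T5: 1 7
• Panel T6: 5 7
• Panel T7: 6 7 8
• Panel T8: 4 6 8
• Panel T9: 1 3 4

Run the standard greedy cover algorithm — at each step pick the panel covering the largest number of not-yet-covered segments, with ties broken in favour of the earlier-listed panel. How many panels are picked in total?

5

Greedy: pick T2 (covers 3 new) → pick T6 (covers 2 new) → pick T8 (covers 2 new) → pick T3 (covers 1 new) → pick T9 (covers 1 new). Total picks: 5.
(The true minimum cover uses only 4 panels, so greedy is not optimal here.)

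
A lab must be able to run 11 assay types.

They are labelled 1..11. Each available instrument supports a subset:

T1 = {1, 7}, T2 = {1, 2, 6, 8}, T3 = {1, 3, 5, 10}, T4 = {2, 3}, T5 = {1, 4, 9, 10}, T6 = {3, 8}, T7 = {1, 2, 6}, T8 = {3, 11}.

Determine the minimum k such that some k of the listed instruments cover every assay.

Take {T1, T2, T3, T5, T8}. Their union is {1, 2, 3, 4, 5, 6, 7, 8, 9, 10, 11}, which is all 11 assays.
No 4 of the 8 instruments cover everything (all 70 combinations miss at least one assay), so 5 is optimal.

5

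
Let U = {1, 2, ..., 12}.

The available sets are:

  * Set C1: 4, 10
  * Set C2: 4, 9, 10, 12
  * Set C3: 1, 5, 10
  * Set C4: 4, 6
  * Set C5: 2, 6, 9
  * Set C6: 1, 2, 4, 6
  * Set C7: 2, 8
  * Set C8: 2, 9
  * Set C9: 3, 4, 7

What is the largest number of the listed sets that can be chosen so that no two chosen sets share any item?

3

C3, C5, C9 are pairwise disjoint (C3={1,5,10}; C5={2,6,9}; C9={3,4,7}).
Every remaining set overlaps one of these, and no 4 of the listed sets are pairwise disjoint, so 3 is the maximum.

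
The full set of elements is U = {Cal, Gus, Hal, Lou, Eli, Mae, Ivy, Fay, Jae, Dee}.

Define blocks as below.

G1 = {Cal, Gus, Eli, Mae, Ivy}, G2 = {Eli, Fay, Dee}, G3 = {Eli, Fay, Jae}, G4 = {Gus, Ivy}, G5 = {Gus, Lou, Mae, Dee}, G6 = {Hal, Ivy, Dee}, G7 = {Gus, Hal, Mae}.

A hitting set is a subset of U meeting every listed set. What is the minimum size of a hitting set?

3

The 3 elements {Gus, Jae, Dee} hit every block.
No choice of 2 elements meets every block, so 3 is the minimum.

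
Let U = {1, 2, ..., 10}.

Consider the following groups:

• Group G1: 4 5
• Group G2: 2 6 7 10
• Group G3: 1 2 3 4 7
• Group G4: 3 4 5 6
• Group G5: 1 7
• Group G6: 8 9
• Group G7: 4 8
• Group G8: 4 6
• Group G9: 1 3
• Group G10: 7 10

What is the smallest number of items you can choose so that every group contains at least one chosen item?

The 4 items {3, 4, 7, 9} hit every group.
The groups G1, G2, G6, G9 are pairwise disjoint, so any hitting set needs a separate item for each — at least 4. Hence 4 is optimal.

4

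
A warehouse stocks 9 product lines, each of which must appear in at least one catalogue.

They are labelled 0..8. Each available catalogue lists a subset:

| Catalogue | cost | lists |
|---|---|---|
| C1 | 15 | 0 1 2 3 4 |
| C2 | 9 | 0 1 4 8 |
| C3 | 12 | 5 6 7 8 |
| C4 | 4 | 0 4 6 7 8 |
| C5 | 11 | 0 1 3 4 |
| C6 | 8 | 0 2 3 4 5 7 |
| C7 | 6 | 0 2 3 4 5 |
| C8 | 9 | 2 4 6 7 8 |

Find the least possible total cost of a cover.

C2, C4, C7 together cover every product (C2 ∪ C4 ∪ C7 = {0, 1, 2, 3, 4, 5, 6, 7, 8}); total cost 9 + 4 + 6 = 19.
No covering selection has total cost below 19.

19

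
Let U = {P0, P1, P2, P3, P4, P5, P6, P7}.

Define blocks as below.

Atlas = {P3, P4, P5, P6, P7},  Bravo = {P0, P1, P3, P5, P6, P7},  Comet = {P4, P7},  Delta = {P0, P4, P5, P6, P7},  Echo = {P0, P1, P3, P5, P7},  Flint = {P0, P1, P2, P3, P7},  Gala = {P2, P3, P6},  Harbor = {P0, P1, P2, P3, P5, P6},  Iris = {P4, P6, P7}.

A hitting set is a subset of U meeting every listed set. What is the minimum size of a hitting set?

H = {P2, P7} meets every block (each contains at least one member of H), and |H| = 2.
The blocks Comet, Harbor are pairwise disjoint, so any hitting set needs a separate point for each — at least 2. Hence 2 is optimal.

2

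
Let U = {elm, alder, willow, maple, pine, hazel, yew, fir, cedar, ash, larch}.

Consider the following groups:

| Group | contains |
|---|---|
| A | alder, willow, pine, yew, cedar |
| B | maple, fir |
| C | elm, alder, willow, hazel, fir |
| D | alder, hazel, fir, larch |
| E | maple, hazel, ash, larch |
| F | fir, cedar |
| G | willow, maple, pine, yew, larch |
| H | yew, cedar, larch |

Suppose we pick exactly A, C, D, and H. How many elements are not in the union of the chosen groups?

Union of A, C, D, H = {elm, alder, willow, pine, hazel, yew, fir, cedar, larch}.
Not covered: maple, ash — 2 elements.

2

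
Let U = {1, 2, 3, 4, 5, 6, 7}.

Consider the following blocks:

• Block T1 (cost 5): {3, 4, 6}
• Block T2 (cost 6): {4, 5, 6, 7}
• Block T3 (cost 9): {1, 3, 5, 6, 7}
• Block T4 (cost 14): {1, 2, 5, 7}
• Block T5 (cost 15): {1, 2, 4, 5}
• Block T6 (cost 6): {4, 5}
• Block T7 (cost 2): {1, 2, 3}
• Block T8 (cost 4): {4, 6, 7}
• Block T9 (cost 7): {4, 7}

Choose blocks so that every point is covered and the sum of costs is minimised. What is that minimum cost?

T2, T7 together cover every point (T2 ∪ T7 = {1, 2, 3, 4, 5, 6, 7}); total cost 6 + 2 = 8.
The greedy pick T7, T8, T2 costs 12; no covering selection beats 8.

8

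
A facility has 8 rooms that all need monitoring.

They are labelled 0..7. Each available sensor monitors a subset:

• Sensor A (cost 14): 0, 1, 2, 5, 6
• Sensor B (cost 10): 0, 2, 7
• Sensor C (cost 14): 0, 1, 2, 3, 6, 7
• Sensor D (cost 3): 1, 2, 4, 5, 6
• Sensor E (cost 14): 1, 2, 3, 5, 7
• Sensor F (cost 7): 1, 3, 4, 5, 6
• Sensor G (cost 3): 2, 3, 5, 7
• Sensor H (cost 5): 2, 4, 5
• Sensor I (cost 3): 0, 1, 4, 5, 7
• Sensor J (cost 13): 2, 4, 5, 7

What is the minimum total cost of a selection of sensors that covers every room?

9

D, G, I together cover every room (D ∪ G ∪ I = {0, 1, 2, 3, 4, 5, 6, 7}); total cost 3 + 3 + 3 = 9.
No covering selection has total cost below 9.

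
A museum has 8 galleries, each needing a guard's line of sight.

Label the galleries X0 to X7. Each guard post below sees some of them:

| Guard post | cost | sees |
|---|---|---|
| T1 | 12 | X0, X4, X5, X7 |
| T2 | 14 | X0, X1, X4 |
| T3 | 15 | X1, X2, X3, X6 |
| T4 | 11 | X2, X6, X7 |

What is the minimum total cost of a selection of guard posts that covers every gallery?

T1, T3 together cover every gallery (T1 ∪ T3 = {X0, X1, X2, X3, X4, X5, X6, X7}); total cost 12 + 15 = 27.
No covering selection has total cost below 27.

27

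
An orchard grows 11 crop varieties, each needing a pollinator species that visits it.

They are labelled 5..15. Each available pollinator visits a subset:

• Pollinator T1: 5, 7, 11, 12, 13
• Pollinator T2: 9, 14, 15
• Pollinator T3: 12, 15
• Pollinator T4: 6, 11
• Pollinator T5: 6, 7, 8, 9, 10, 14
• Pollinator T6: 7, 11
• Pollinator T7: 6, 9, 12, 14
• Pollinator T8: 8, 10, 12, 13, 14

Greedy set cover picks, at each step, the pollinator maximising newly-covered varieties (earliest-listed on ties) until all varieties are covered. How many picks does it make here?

Greedy: pick T5 (covers 6 new) → pick T1 (covers 4 new) → pick T2 (covers 1 new). Total picks: 3.

3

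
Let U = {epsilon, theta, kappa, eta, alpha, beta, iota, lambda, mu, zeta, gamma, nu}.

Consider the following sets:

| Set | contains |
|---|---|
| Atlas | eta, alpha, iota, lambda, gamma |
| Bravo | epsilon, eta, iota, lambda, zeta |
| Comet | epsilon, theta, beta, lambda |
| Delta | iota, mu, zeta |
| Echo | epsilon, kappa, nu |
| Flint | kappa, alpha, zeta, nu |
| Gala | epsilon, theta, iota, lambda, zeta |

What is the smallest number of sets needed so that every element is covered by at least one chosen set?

Atlas and Comet and Delta and Flint together: Atlas ∪ Comet ∪ Delta ∪ Flint = {epsilon, theta, kappa, eta, alpha, beta, iota, lambda, mu, zeta, gamma, nu} — every element is covered.
Only Delta contains mu, so Delta is forced; the remaining 9 elements need at least 3 more sets (each remaining set adds at most 4) — so at least 4 sets are needed, and 4 is optimal.

4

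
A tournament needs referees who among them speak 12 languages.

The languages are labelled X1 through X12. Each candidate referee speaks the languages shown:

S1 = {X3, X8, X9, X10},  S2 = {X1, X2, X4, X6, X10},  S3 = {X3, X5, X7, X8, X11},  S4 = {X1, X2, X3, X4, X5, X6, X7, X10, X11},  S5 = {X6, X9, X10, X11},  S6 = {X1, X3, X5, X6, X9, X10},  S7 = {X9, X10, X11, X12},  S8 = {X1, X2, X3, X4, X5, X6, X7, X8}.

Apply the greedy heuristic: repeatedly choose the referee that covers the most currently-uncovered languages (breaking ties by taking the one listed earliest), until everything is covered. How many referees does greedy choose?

Greedy: pick S4 (covers 9 new) → pick S1 (covers 2 new) → pick S7 (covers 1 new). Total picks: 3.
(The true minimum cover uses only 2 referees, so greedy is not optimal here.)

3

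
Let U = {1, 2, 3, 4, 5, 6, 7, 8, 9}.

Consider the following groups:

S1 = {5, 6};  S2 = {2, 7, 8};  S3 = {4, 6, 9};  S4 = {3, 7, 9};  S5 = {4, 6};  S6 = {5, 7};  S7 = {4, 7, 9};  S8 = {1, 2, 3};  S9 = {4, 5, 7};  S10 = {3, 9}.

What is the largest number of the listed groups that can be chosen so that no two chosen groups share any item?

S2, S5, S10 are pairwise disjoint (S2={2,7,8}; S5={4,6}; S10={3,9}).
Every remaining group overlaps one of these, and no 4 of the listed groups are pairwise disjoint, so 3 is the maximum.

3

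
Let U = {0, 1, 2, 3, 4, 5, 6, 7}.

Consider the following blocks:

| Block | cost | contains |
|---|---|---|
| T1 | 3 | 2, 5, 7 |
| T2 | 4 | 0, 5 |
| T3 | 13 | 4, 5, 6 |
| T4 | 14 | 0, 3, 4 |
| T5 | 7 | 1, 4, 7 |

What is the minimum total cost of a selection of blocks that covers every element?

T1, T3, T4, T5 together cover every element (T1 ∪ T3 ∪ T4 ∪ T5 = {0, 1, 2, 3, 4, 5, 6, 7}); total cost 3 + 13 + 14 + 7 = 37.
The greedy pick T1, T5, T2, T3, T4 costs 41; no covering selection beats 37.

37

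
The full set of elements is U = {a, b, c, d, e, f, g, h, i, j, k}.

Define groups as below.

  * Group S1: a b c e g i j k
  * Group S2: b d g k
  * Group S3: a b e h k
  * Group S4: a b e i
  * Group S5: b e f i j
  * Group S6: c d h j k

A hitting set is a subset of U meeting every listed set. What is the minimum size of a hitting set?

2

T = {b, d} meets every group (each contains at least one member of T), and |T| = 2.
The groups S4, S6 are pairwise disjoint, so any hitting set needs a separate element for each — at least 2. Hence 2 is optimal.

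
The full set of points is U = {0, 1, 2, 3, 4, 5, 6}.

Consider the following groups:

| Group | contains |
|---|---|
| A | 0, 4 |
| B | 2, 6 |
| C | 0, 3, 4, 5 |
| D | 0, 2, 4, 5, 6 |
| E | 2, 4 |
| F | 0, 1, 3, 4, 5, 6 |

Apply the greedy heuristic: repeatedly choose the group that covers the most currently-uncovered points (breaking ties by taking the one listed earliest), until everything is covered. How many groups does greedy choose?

2

Greedy: pick F (covers 6 new) → pick B (covers 1 new). Total picks: 2.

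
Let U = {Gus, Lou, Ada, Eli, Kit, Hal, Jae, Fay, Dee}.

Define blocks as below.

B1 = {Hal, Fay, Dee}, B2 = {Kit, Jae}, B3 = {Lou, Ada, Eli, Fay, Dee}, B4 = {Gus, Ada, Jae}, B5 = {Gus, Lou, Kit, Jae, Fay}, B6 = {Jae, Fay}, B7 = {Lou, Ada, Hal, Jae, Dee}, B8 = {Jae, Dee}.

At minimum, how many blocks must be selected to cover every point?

B3 and B5 and B7 together: B3 ∪ B5 ∪ B7 = {Gus, Lou, Ada, Eli, Kit, Hal, Jae, Fay, Dee} — every point is covered.
Only B3 contains Eli, so B3 is forced; the remaining 4 points need at least 2 more blocks (each remaining block adds at most 3) — so at least 3 blocks are needed, and 3 is optimal.

3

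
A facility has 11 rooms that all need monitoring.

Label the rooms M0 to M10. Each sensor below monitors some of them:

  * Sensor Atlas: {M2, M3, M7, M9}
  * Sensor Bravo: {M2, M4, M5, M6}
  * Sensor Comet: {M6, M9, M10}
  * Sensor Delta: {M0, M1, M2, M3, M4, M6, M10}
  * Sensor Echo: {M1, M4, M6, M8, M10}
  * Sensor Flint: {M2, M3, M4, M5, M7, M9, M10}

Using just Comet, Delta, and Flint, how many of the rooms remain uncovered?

Union of Comet, Delta, Flint = {M0, M1, M2, M3, M4, M5, M6, M7, M9, M10}.
Not covered: M8 — 1 room.

1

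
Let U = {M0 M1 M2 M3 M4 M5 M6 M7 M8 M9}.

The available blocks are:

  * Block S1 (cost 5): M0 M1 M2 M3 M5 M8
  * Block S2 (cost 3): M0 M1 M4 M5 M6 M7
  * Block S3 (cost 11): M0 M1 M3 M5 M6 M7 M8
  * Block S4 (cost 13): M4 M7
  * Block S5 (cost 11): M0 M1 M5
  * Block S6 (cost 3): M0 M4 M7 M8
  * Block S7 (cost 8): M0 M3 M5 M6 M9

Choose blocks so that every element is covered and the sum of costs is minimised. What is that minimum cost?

S1, S6, S7 together cover every element (S1 ∪ S6 ∪ S7 = {M0, M1, M2, M3, M4, M5, M6, M7, M8, M9}); total cost 5 + 3 + 8 = 16.
No covering selection has total cost below 16.

16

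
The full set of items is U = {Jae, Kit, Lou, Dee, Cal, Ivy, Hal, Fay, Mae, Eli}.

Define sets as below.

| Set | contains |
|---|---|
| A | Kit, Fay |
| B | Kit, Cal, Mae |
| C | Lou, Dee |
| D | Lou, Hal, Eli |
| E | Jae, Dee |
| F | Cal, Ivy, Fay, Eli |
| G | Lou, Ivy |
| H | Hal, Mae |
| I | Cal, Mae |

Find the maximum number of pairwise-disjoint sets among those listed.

4

A, E, G, H are pairwise disjoint (A={Kit,Fay}; E={Jae,Dee}; G={Lou,Ivy}; H={Hal,Mae}).
Every remaining set overlaps one of these, and no 5 of the listed sets are pairwise disjoint, so 4 is the maximum.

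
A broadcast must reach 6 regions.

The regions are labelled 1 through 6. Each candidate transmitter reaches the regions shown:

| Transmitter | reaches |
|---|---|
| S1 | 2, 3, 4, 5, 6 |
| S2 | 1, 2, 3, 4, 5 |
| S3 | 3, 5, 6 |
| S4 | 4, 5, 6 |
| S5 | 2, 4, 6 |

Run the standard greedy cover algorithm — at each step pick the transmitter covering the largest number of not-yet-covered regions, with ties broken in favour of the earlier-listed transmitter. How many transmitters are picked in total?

2

Greedy: pick S1 (covers 5 new) → pick S2 (covers 1 new). Total picks: 2.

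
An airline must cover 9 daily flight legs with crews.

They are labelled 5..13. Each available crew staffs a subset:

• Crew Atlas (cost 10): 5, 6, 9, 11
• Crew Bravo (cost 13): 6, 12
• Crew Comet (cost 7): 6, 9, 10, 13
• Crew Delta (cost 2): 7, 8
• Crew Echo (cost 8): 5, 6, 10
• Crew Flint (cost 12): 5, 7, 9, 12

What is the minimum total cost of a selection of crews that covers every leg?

Atlas, Comet, Delta, Flint together cover every leg (Atlas ∪ Comet ∪ Delta ∪ Flint = {5, 6, 7, 8, 9, 10, 11, 12, 13}); total cost 10 + 7 + 2 + 12 = 31.
No covering selection has total cost below 31.

31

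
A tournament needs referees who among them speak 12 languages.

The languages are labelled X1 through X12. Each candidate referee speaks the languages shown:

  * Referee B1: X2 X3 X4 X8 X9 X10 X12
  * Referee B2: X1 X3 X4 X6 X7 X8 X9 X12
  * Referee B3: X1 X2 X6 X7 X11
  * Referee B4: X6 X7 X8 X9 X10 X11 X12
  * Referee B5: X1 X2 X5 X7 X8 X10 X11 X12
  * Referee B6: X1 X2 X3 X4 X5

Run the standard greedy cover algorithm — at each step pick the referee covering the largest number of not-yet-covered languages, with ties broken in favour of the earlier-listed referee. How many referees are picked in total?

2

Greedy: pick B2 (covers 8 new) → pick B5 (covers 4 new). Total picks: 2.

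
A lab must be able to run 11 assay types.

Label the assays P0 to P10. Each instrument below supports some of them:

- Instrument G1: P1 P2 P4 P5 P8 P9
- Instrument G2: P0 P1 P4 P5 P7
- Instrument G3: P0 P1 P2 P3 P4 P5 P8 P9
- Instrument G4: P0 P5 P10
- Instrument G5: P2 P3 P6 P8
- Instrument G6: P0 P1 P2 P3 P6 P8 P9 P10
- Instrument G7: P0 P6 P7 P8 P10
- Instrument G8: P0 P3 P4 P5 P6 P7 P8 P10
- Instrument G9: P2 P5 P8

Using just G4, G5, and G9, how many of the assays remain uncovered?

4

Union of G4, G5, G9 = {P0, P2, P3, P5, P6, P8, P10}.
Not covered: P1, P4, P7, P9 — 4 assays.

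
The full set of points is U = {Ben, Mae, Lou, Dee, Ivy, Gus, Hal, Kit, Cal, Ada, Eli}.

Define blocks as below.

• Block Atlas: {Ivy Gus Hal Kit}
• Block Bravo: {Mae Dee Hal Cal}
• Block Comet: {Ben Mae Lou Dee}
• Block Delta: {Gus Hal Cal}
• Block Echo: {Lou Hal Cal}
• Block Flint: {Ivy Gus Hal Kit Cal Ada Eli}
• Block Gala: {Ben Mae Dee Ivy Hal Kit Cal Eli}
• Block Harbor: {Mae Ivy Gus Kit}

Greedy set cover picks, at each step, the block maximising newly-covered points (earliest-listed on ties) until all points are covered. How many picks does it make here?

3

Greedy: pick Gala (covers 8 new) → pick Flint (covers 2 new) → pick Comet (covers 1 new). Total picks: 3.
(The true minimum cover uses only 2 blocks, so greedy is not optimal here.)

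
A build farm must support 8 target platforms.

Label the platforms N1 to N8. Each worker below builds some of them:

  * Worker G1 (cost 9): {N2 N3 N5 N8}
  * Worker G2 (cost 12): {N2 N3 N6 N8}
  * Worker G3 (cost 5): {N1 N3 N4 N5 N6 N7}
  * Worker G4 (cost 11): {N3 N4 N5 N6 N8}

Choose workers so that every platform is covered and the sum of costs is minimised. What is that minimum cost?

14

G1, G3 together cover every platform (G1 ∪ G3 = {N1, N2, N3, N4, N5, N6, N7, N8}); total cost 9 + 5 = 14.
No covering selection has total cost below 14.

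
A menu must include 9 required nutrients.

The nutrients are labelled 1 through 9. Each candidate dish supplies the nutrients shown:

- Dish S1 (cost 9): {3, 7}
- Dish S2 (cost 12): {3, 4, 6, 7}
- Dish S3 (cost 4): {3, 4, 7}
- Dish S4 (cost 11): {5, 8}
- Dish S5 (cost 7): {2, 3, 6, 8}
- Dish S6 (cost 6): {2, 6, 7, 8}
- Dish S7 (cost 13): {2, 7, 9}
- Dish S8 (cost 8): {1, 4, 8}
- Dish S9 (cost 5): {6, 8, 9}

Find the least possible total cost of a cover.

S3, S4, S6, S8, S9 together cover every nutrient (S3 ∪ S4 ∪ S6 ∪ S8 ∪ S9 = {1, 2, 3, 4, 5, 6, 7, 8, 9}); total cost 4 + 11 + 6 + 8 + 5 = 34.
No covering selection has total cost below 34.

34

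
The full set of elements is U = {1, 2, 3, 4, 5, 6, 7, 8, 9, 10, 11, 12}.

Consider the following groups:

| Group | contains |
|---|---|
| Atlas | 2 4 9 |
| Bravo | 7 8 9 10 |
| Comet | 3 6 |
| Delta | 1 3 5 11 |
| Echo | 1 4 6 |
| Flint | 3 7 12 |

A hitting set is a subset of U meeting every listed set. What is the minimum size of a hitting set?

The 3 elements {3, 4, 8} hit every group.
No choice of 2 elements meets every group, so 3 is the minimum.

3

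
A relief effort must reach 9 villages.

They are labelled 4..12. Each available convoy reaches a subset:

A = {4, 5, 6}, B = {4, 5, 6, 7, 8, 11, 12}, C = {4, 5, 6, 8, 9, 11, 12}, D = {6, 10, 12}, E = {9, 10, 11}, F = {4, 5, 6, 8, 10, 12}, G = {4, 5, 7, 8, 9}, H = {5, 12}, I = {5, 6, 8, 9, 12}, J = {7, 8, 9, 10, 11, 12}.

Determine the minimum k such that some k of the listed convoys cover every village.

F and J together: F ∪ J = {4, 5, 6, 7, 8, 9, 10, 11, 12} — every village is covered.
No single convoy has all 9 villages (the largest, B, has 7), so 2 is optimal.

2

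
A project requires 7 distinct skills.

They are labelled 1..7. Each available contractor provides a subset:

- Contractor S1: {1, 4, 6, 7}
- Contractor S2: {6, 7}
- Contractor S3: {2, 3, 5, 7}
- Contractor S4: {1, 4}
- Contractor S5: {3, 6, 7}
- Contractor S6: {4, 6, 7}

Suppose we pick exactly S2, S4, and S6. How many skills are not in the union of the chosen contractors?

Union of S2, S4, S6 = {1, 4, 6, 7}.
Not covered: 2, 3, 5 — 3 skills.

3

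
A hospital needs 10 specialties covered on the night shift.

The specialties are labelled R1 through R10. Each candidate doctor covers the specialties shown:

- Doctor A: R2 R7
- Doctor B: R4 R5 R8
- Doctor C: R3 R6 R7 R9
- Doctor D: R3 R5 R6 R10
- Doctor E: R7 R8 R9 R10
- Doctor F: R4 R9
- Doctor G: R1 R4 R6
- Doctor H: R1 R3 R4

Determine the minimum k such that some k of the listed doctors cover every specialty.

Take {A, D, E, H}. Their union is {R1, R2, R3, R4, R5, R6, R7, R8, R9, R10}, which is all 10 specialties.
No 3 of the 8 doctors cover everything (all 56 combinations miss at least one specialty), so 4 is optimal.

4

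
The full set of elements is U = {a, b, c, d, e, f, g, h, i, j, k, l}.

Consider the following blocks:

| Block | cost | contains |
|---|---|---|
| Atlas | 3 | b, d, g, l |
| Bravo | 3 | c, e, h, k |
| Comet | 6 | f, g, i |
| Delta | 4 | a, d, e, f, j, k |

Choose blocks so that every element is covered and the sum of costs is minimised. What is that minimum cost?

16

Atlas, Bravo, Comet, Delta together cover every element (Atlas ∪ Bravo ∪ Comet ∪ Delta = {a, b, c, d, e, f, g, h, i, j, k, l}); total cost 3 + 3 + 6 + 4 = 16.
No covering selection has total cost below 16.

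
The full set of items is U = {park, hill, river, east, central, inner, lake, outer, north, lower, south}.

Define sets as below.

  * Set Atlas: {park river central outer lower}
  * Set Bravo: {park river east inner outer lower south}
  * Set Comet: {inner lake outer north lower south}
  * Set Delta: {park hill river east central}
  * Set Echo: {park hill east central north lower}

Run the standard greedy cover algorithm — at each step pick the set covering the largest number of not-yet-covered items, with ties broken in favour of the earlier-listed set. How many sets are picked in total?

Greedy: pick Bravo (covers 7 new) → pick Echo (covers 3 new) → pick Comet (covers 1 new). Total picks: 3.
(The true minimum cover uses only 2 sets, so greedy is not optimal here.)

3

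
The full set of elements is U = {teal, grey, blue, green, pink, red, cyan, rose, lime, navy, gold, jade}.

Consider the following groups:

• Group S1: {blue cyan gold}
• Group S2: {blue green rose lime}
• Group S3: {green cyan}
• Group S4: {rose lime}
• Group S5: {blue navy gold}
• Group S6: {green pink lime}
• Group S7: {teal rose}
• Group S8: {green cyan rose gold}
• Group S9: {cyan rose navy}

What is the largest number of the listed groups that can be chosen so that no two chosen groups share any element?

S3, S5, S7 are pairwise disjoint (S3={green,cyan}; S5={blue,navy,gold}; S7={teal,rose}).
Every remaining group overlaps one of these, and no 4 of the listed groups are pairwise disjoint, so 3 is the maximum.

3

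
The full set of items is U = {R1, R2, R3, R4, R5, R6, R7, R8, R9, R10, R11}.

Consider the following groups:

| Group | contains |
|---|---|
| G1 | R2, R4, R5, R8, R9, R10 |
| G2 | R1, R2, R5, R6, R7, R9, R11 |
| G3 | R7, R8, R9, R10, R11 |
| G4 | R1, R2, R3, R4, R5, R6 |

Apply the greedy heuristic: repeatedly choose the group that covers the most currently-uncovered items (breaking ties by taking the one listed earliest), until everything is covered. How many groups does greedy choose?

3

Greedy: pick G2 (covers 7 new) → pick G1 (covers 3 new) → pick G4 (covers 1 new). Total picks: 3.
(The true minimum cover uses only 2 groups, so greedy is not optimal here.)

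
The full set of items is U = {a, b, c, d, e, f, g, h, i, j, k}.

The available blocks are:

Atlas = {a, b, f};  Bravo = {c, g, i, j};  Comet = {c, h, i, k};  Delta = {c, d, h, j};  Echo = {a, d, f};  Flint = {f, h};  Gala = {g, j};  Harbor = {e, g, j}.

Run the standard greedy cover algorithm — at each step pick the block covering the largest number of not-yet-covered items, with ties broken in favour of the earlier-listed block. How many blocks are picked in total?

5

Greedy: pick Bravo (covers 4 new) → pick Atlas (covers 3 new) → pick Comet (covers 2 new) → pick Delta (covers 1 new) → pick Harbor (covers 1 new). Total picks: 5.
(The true minimum cover uses only 4 blocks, so greedy is not optimal here.)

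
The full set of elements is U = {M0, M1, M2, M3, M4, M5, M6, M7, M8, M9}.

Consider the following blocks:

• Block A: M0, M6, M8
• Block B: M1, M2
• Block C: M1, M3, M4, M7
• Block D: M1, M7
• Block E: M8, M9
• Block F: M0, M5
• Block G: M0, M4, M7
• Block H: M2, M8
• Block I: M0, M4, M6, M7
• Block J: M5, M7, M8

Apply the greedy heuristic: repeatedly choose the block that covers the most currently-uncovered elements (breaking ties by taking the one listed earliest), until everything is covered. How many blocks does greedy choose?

Greedy: pick C (covers 4 new) → pick A (covers 3 new) → pick B (covers 1 new) → pick E (covers 1 new) → pick F (covers 1 new). Total picks: 5.

5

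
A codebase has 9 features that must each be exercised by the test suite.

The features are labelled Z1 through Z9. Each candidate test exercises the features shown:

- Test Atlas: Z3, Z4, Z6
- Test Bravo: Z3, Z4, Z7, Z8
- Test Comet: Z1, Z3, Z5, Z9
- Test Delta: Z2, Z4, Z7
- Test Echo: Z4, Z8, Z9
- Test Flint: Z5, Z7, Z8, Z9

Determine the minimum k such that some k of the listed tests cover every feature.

Atlas and Comet and Delta and Flint together: Atlas ∪ Comet ∪ Delta ∪ Flint = {Z1, Z2, Z3, Z4, Z5, Z6, Z7, Z8, Z9} — every feature is covered.
No 3 of the 6 tests cover everything (all 20 combinations miss at least one feature), so 4 is optimal.

4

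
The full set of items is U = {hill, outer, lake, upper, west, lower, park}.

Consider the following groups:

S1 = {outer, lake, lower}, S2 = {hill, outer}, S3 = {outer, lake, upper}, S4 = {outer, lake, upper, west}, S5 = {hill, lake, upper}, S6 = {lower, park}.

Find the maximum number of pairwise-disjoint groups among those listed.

S2, S6 are pairwise disjoint (S2={hill,outer}; S6={lower,park}).
Every remaining group overlaps one of these, and no 3 of the listed groups are pairwise disjoint, so 2 is the maximum.

2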